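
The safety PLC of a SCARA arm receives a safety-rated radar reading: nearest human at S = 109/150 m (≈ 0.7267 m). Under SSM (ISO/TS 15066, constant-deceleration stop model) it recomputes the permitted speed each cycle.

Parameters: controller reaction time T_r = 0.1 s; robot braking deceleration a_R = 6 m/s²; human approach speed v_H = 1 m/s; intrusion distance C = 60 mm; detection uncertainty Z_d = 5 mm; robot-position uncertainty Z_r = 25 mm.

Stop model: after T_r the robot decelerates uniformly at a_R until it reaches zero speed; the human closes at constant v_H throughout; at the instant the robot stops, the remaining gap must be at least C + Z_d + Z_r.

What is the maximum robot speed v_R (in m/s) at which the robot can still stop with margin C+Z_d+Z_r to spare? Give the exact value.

quadratic (1/12)·v² + (4/15)·v + (-161/300) = 0
  disc = (4/15)² − 4·(1/12)·(-161/300) = 1/4 ; √disc = 1/2
  v_R = (−(4/15) + 1/2) / (2·(1/12)) = 7/5 m/s
check:
stop time T_s = (7/5)/6 = 0.2333 s
robot in T_r: 1.4000·0.1000 = 0.1400 m
braking distance = 1.4000²/(2·6.0000) = 0.1633 m
human closes 1.0000·0.3333 = 0.3333 m
residual clearance needed = 0.0600+0.0050+0.0250 = 0.0900 m
sum ≈ 0.1400+0.1633+0.3333+0.0900 ≈ 0.7267 m = S ✓

v_R_max = 7/5 m/s = 1.4000 m/s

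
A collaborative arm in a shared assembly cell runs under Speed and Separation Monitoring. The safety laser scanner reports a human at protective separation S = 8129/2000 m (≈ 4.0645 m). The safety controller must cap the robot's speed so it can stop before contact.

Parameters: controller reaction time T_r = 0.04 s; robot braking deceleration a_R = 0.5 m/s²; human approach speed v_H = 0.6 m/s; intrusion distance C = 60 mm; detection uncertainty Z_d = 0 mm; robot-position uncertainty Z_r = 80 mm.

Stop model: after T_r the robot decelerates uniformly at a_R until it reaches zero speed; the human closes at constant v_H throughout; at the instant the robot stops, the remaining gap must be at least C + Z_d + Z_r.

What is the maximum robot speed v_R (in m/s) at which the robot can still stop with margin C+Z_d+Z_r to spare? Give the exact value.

at the boundary: (1)·v² + (31/25)·v + (-7801/2000) = 0
  disc = (31/25)² − 4·(1)·(-7801/2000) = 42849/2500 ; √disc = 207/50
  v_R = (−(31/25) + 207/50) / (2·(1)) = 29/20 m/s
check:
stop time T_s = (29/20)/(1/2) = 2.9000 s
reaction-phase robot travel = 1.4500·0.0400 = 0.0580 m
braking distance = 1.4500²/(2·0.5000) = 2.1025 m
human over T_r+T_s: 0.6000·(0.0400+2.9000) = 1.7640 m
margins: 0.0600+0.0000+0.0800 = 0.1400 m
sum ≈ 0.0580+2.1025+1.7640+0.1400 ≈ 4.0645 m = S ✓

v_R_max = 29/20 m/s = 1.4500 m/s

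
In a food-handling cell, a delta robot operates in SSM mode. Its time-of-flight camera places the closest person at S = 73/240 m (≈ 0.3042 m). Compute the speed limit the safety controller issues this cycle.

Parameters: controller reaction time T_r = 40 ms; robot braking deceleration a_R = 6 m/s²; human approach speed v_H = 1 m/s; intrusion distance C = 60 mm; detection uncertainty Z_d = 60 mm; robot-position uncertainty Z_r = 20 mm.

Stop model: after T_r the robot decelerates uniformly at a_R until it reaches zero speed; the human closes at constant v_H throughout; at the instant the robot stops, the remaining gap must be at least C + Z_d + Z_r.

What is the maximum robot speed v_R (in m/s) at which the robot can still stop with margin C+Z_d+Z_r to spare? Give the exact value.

v_R_max = 1/2 m/s = 0.5000 m/s

at the boundary: (1/12)·v² + (31/150)·v + (-149/1200) = 0
  disc = (31/150)² − 4·(1/12)·(-149/1200) = 841/10000 ; √disc = 29/100
  v_R = (−(31/150) + 29/100) / (2·(1/12)) = 1/2 m/s
check:
stop time T_s = (1/2)/6 = 0.0833 s
reaction-phase robot travel = 0.5000·0.0400 = 0.0200 m
robot covers 0.5000·0.0833 − ½·6.0000·0.0833² = 0.0208 m while stopping
human closes 1.0000·0.1233 = 0.1233 m
margins: 0.0600+0.0600+0.0200 = 0.1400 m
sum ≈ 0.0200+0.0208+0.1233+0.1400 ≈ 0.3042 m = S ✓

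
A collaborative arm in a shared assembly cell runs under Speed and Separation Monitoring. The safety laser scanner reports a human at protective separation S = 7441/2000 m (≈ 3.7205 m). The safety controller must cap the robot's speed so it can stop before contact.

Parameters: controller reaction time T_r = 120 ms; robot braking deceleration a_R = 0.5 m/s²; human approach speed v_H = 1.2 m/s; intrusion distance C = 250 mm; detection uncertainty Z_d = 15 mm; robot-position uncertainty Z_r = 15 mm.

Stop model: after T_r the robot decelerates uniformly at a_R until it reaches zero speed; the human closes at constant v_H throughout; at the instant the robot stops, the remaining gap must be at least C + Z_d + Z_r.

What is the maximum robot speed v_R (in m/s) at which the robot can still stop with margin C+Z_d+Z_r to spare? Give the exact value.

v_R_max = 19/20 m/s = 0.9500 m/s

quadratic (1)·v² + (63/25)·v + (-6593/2000) = 0
  disc = (63/25)² − 4·(1)·(-6593/2000) = 48841/2500 ; √disc = 221/50
  v_R = (−(63/25) + 221/50) / (2·(1)) = 19/20 m/s
check:
braking lasts T_s = (19/20)/(1/2) = 1.9000 s
reaction-phase robot travel = 0.9500·0.1200 = 0.1140 m
braking distance = 0.9500²/(2·0.5000) = 0.9025 m
person approaches 1.2000·(0.1200+1.9000) = 2.4240 m
residual clearance needed = 0.2500+0.0150+0.0150 = 0.2800 m
sum ≈ 0.1140+0.9025+2.4240+0.2800 ≈ 3.7205 m = S ✓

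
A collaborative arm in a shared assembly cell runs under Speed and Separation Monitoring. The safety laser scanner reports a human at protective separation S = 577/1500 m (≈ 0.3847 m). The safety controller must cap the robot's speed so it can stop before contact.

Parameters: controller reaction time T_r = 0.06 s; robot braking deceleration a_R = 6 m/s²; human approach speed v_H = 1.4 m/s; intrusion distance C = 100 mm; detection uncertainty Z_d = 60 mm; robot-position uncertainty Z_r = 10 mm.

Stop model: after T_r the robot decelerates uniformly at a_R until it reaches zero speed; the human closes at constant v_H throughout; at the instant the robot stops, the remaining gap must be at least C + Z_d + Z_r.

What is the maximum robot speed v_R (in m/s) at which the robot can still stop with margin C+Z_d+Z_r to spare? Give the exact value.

quadratic (1/12)·v² + (22/75)·v + (-49/375) = 0
  disc = (22/75)² − 4·(1/12)·(-49/375) = 81/625 ; √disc = 9/25
  v_R = (−(22/75) + 9/25) / (2·(1/12)) = 2/5 m/s
check:
braking lasts T_s = (2/5)/6 = 0.0667 s
robot in T_r: 0.4000·0.0600 = 0.0240 m
robot covers 0.4000·0.0667 − ½·6.0000·0.0667² = 0.0133 m while stopping
human closes 1.4000·0.1267 = 0.1773 m
C+Z_d+Z_r = 0.1000+0.0600+0.0100 = 0.1700 m
sum ≈ 0.0240+0.0133+0.1773+0.1700 ≈ 0.3847 m = S ✓

v_R_max = 2/5 m/s = 0.4000 m/s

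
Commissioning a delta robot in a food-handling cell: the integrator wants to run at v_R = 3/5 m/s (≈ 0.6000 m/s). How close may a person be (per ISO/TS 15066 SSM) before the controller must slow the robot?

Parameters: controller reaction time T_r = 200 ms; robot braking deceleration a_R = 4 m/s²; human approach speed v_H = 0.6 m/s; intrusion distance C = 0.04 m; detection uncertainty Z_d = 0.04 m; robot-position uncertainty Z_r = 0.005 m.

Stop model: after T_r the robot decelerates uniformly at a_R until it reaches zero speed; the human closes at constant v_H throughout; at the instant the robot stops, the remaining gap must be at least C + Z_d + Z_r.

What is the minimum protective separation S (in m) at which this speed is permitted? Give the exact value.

stop time T_s = (3/5)/4 = 0.1500 s
robot in T_r: 0.6000·0.2000 = 0.1200 m
robot covers 0.6000·0.1500 − ½·4.0000·0.1500² = 0.0450 m while stopping
person approaches 0.6000·(0.2000+0.1500) = 0.2100 m
margins: 0.0400+0.0400+0.0050 = 0.0850 m
S_min ≈ 0.1200+0.0450+0.2100+0.0850  ⇒  S_min = 23/50 m

S_min = 23/50 m = 0.4600 m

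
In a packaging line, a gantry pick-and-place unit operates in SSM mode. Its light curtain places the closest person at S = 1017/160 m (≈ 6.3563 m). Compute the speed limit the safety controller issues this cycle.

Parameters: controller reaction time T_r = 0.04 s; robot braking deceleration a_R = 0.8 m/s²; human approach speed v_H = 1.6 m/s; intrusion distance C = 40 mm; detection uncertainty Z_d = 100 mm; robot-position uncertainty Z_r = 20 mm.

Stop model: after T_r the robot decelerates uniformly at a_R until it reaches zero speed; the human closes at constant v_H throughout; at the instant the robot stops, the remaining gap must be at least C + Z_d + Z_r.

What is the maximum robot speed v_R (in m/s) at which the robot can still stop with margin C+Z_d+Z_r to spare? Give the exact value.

v_R_max = 19/10 m/s = 1.9000 m/s

at the boundary: (5/8)·v² + (51/25)·v + (-24529/4000) = 0
  disc = (51/25)² − 4·(5/8)·(-24529/4000) = 779689/40000 ; √disc = 883/200
  v_R = (−(51/25) + 883/200) / (2·(5/8)) = 19/10 m/s
check:
stop time T_s = (19/10)/(4/5) = 2.3750 s
reaction-phase robot travel = 1.9000·0.0400 = 0.0760 m
braking distance = 1.9000²/(2·0.8000) = 2.2563 m
human closes 1.6000·2.4150 = 3.8640 m
C+Z_d+Z_r = 0.0400+0.1000+0.0200 = 0.1600 m
sum ≈ 0.0760+2.2563+3.8640+0.1600 ≈ 6.3563 m = S ✓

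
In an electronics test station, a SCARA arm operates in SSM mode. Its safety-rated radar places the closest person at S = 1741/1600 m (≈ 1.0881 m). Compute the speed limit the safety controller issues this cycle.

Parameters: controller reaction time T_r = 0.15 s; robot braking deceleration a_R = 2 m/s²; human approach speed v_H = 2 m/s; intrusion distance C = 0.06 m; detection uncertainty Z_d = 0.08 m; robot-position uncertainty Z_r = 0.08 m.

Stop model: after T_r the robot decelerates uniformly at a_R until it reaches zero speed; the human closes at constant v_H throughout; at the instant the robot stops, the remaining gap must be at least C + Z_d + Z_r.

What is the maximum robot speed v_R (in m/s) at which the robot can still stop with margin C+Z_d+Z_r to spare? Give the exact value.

collect terms ⇒ (1/4)·v_R² + (23/20)·v_R + (-909/1600) = 0
  disc = (23/20)² − 4·(1/4)·(-909/1600) = 121/64 ; √disc = 11/8
  v_R = (−(23/20) + 11/8) / (2·(1/4)) = 9/20 m/s
check:
stop time T_s = (9/20)/2 = 0.2250 s
robot covers v_R·T_r = 0.4500·0.1500 = 0.0675 m before braking
braking distance = 0.4500²/(2·2.0000) = 0.0506 m
human over T_r+T_s: 2.0000·(0.1500+0.2250) = 0.7500 m
margins: 0.0600+0.0800+0.0800 = 0.2200 m
sum ≈ 0.0675+0.0506+0.7500+0.2200 ≈ 1.0881 m = S ✓

v_R_max = 9/20 m/s = 0.4500 m/s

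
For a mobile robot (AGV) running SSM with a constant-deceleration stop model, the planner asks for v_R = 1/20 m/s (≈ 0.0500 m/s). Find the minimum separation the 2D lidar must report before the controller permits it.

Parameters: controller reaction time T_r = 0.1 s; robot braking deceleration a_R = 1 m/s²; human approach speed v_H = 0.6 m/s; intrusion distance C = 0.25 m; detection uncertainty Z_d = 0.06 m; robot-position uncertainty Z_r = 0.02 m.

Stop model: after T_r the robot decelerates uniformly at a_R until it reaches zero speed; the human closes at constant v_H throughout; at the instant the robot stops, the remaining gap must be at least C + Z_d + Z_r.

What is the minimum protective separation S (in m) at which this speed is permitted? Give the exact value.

S_min = 341/800 m = 0.4263 m

stop time T_s = (1/20)/1 = 0.0500 s
reaction-phase robot travel = 0.0500·0.1000 = 0.0050 m
braking distance = 0.0500²/(2·1.0000) = 0.0013 m
human closes 0.6000·0.1500 = 0.0900 m
margins: 0.2500+0.0600+0.0200 = 0.3300 m
S_min ≈ 0.0050+0.0013+0.0900+0.3300  ⇒  S_min = 341/800 m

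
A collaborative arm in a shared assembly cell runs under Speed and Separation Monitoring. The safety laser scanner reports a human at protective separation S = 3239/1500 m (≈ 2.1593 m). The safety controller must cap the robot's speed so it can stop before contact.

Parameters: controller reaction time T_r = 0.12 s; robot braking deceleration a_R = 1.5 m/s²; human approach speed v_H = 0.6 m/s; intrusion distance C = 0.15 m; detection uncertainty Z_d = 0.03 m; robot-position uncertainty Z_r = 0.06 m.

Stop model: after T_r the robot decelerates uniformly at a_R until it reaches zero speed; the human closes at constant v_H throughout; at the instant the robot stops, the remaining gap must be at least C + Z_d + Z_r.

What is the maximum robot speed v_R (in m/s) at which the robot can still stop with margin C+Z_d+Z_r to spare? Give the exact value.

quadratic (1/3)·v² + (13/25)·v + (-2771/1500) = 0
  disc = (13/25)² − 4·(1/3)·(-2771/1500) = 15376/5625 ; √disc = 124/75
  v_R = (−(13/25) + 124/75) / (2·(1/3)) = 17/10 m/s
check:
T_s = v_R/a_R = (17/10)/(3/2) = 1.1333 s
robot in T_r: 1.7000·0.1200 = 0.2040 m
robot covers 1.7000·1.1333 − ½·1.5000·1.1333² = 0.9633 m while stopping
person approaches 0.6000·(0.1200+1.1333) = 0.7520 m
margins: 0.1500+0.0300+0.0600 = 0.2400 m
sum ≈ 0.2040+0.9633+0.7520+0.2400 ≈ 2.1593 m = S ✓

v_R_max = 17/10 m/s = 1.7000 m/s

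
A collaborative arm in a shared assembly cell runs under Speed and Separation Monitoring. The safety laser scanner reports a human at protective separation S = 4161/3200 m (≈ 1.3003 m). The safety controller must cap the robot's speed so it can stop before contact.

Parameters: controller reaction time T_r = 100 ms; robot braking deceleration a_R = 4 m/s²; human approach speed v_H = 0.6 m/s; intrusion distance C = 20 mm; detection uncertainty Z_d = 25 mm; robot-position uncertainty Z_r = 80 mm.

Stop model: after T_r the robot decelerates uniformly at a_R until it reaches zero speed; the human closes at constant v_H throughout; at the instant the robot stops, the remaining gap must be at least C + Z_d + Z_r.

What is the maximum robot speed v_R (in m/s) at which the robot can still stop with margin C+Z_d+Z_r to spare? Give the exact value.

quadratic (1/8)·v² + (1/4)·v + (-3569/3200) = 0
  disc = (1/4)² − 4·(1/8)·(-3569/3200) = 3969/6400 ; √disc = 63/80
  v_R = (−(1/4) + 63/80) / (2·(1/8)) = 43/20 m/s
check:
stop time T_s = (43/20)/4 = 0.5375 s
robot covers v_R·T_r = 2.1500·0.1000 = 0.2150 m before braking
robot under decel: 2.1500²/(2·4.0000) = 0.5778 m
person approaches 0.6000·(0.1000+0.5375) = 0.3825 m
C+Z_d+Z_r = 0.0200+0.0250+0.0800 = 0.1250 m
sum ≈ 0.2150+0.5778+0.3825+0.1250 ≈ 1.3003 m = S ✓

v_R_max = 43/20 m/s = 2.1500 m/s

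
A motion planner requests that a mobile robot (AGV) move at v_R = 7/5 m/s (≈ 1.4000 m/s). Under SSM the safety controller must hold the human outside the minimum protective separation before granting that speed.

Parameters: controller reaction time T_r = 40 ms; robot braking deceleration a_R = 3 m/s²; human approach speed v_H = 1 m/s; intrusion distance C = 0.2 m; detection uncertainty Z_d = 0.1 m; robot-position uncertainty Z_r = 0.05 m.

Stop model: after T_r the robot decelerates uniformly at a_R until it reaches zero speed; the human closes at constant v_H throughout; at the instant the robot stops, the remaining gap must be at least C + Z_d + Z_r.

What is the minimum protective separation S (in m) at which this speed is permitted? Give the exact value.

S_min = 1859/1500 m = 1.2393 m

stop time T_s = (7/5)/3 = 0.4667 s
reaction-phase robot travel = 1.4000·0.0400 = 0.0560 m
braking distance = 1.4000²/(2·3.0000) = 0.3267 m
person approaches 1.0000·(0.0400+0.4667) = 0.5067 m
residual clearance needed = 0.2000+0.1000+0.0500 = 0.3500 m
S_min ≈ 0.0560+0.3267+0.5067+0.3500  ⇒  S_min = 1859/1500 m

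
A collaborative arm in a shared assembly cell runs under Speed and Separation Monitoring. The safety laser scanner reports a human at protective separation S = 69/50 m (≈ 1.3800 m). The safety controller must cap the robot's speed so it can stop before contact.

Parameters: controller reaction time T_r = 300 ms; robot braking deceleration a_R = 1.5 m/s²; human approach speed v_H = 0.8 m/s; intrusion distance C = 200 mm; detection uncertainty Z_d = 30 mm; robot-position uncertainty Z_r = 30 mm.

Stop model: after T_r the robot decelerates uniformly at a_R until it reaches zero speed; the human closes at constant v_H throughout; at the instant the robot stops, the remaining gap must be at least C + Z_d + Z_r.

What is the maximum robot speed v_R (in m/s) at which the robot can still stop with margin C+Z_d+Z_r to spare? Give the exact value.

v_R_max = 4/5 m/s = 0.8000 m/s

at the boundary: (1/3)·v² + (5/6)·v + (-22/25) = 0
  disc = (5/6)² − 4·(1/3)·(-22/25) = 1681/900 ; √disc = 41/30
  v_R = (−(5/6) + 41/30) / (2·(1/3)) = 4/5 m/s
check:
braking lasts T_s = (4/5)/(3/2) = 0.5333 s
robot covers v_R·T_r = 0.8000·0.3000 = 0.2400 m before braking
robot covers 0.8000·0.5333 − ½·1.5000·0.5333² = 0.2133 m while stopping
person approaches 0.8000·(0.3000+0.5333) = 0.6667 m
C+Z_d+Z_r = 0.2000+0.0300+0.0300 = 0.2600 m
sum ≈ 0.2400+0.2133+0.6667+0.2600 ≈ 1.3800 m = S ✓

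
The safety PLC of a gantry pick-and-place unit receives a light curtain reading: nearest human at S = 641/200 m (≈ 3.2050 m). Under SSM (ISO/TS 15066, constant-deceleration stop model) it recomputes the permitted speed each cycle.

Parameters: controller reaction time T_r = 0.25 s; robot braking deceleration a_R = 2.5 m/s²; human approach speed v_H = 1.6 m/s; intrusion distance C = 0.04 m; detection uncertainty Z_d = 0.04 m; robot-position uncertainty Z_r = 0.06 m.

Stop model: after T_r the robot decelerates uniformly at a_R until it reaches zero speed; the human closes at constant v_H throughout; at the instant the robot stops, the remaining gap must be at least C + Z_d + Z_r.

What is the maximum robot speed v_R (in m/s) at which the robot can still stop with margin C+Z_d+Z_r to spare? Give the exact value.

v_R_max = 41/20 m/s = 2.0500 m/s

quadratic (1/5)·v² + (89/100)·v + (-533/200) = 0
  disc = (89/100)² − 4·(1/5)·(-533/200) = 29241/10000 ; √disc = 171/100
  v_R = (−(89/100) + 171/100) / (2·(1/5)) = 41/20 m/s
check:
braking lasts T_s = (41/20)/(5/2) = 0.8200 s
reaction-phase robot travel = 2.0500·0.2500 = 0.5125 m
robot under decel: 2.0500²/(2·2.5000) = 0.8405 m
person approaches 1.6000·(0.2500+0.8200) = 1.7120 m
residual clearance needed = 0.0400+0.0400+0.0600 = 0.1400 m
sum ≈ 0.5125+0.8405+1.7120+0.1400 ≈ 3.2050 m = S ✓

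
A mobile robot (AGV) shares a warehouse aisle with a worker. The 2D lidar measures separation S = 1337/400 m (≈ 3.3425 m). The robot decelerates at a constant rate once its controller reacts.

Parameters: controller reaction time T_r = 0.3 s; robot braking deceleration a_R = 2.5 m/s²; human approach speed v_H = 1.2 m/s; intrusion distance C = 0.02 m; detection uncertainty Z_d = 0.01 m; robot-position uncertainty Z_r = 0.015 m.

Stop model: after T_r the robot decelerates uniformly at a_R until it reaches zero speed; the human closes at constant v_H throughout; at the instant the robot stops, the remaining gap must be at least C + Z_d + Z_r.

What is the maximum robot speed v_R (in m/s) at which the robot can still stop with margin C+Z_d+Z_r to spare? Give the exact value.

v_R_max = 47/20 m/s = 2.3500 m/s

collect terms ⇒ (1/5)·v_R² + (39/50)·v_R + (-47/16) = 0
  disc = (39/50)² − 4·(1/5)·(-47/16) = 1849/625 ; √disc = 43/25
  v_R = (−(39/50) + 43/25) / (2·(1/5)) = 47/20 m/s
check:
braking lasts T_s = (47/20)/(5/2) = 0.9400 s
robot in T_r: 2.3500·0.3000 = 0.7050 m
robot under decel: 2.3500²/(2·2.5000) = 1.1045 m
person approaches 1.2000·(0.3000+0.9400) = 1.4880 m
C+Z_d+Z_r = 0.0200+0.0100+0.0150 = 0.0450 m
sum ≈ 0.7050+1.1045+1.4880+0.0450 ≈ 3.3425 m = S ✓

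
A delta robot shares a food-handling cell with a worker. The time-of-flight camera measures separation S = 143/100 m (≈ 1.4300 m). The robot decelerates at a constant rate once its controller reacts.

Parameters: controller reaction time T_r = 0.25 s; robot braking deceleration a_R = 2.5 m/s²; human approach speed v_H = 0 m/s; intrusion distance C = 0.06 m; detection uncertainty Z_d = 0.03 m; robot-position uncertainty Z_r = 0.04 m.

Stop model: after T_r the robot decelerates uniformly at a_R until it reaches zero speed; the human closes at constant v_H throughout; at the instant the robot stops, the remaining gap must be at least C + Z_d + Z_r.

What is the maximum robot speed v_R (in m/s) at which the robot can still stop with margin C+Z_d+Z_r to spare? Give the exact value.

v_R_max = 2 m/s = 2.0000 m/s

at the boundary: (1/5)·v² + (1/4)·v + (-13/10) = 0
  disc = (1/4)² − 4·(1/5)·(-13/10) = 441/400 ; √disc = 21/20
  v_R = (−(1/4) + 21/20) / (2·(1/5)) = 2 m/s
check:
stop time T_s = 2/(5/2) = 0.8000 s
robot covers v_R·T_r = 2.0000·0.2500 = 0.5000 m before braking
braking distance = 2.0000²/(2·2.5000) = 0.8000 m
person approaches 0.0000·(0.2500+0.8000) = 0.0000 m
residual clearance needed = 0.0600+0.0300+0.0400 = 0.1300 m
sum ≈ 0.5000+0.8000+0.0000+0.1300 ≈ 1.4300 m = S ✓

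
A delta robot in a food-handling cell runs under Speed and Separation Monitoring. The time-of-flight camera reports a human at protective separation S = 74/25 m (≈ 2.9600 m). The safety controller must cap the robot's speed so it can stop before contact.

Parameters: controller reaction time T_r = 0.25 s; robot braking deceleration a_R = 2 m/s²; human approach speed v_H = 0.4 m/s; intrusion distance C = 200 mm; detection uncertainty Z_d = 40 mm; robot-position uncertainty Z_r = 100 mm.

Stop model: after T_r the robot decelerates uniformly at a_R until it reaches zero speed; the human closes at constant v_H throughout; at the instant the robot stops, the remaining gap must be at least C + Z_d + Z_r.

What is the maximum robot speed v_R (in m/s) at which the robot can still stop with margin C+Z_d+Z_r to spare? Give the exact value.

v_R_max = 12/5 m/s = 2.4000 m/s

at the boundary: (1/4)·v² + (9/20)·v + (-63/25) = 0
  disc = (9/20)² − 4·(1/4)·(-63/25) = 1089/400 ; √disc = 33/20
  v_R = (−(9/20) + 33/20) / (2·(1/4)) = 12/5 m/s
check:
braking lasts T_s = (12/5)/2 = 1.2000 s
robot in T_r: 2.4000·0.2500 = 0.6000 m
robot under decel: 2.4000²/(2·2.0000) = 1.4400 m
person approaches 0.4000·(0.2500+1.2000) = 0.5800 m
C+Z_d+Z_r = 0.2000+0.0400+0.1000 = 0.3400 m
sum ≈ 0.6000+1.4400+0.5800+0.3400 ≈ 2.9600 m = S ✓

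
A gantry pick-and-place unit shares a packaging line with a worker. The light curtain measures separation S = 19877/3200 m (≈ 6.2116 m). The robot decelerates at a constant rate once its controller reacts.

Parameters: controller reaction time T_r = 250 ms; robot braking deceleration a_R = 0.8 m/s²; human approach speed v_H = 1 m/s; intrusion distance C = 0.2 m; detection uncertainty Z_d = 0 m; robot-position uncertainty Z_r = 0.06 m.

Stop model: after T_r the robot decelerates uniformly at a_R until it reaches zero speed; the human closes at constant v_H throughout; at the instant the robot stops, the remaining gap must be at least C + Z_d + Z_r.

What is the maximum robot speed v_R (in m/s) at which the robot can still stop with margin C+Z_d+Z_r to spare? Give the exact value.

v_R_max = 41/20 m/s = 2.0500 m/s

at the boundary: (5/8)·v² + (3/2)·v + (-3649/640) = 0
  disc = (3/2)² − 4·(5/8)·(-3649/640) = 4225/256 ; √disc = 65/16
  v_R = (−(3/2) + 65/16) / (2·(5/8)) = 41/20 m/s
check:
T_s = v_R/a_R = (41/20)/(4/5) = 2.5625 s
robot in T_r: 2.0500·0.2500 = 0.5125 m
braking distance = 2.0500²/(2·0.8000) = 2.6266 m
human over T_r+T_s: 1.0000·(0.2500+2.5625) = 2.8125 m
margins: 0.2000+0.0000+0.0600 = 0.2600 m
sum ≈ 0.5125+2.6266+2.8125+0.2600 ≈ 6.2116 m = S ✓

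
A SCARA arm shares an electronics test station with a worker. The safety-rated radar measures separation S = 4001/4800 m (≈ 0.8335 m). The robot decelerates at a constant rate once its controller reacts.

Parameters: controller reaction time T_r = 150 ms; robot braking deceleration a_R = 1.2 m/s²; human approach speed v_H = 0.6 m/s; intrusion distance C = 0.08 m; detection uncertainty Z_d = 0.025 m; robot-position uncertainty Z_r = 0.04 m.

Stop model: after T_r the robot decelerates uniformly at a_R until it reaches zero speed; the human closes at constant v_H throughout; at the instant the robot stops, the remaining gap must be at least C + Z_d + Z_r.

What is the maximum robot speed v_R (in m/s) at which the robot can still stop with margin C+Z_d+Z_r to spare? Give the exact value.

v_R_max = 13/20 m/s = 0.6500 m/s

collect terms ⇒ (5/12)·v_R² + (13/20)·v_R + (-2873/4800) = 0
  disc = (13/20)² − 4·(5/12)·(-2873/4800) = 20449/14400 ; √disc = 143/120
  v_R = (−(13/20) + 143/120) / (2·(5/12)) = 13/20 m/s
check:
T_s = v_R/a_R = (13/20)/(6/5) = 0.5417 s
robot in T_r: 0.6500·0.1500 = 0.0975 m
robot covers 0.6500·0.5417 − ½·1.2000·0.5417² = 0.1760 m while stopping
human closes 0.6000·0.6917 = 0.4150 m
margins: 0.0800+0.0250+0.0400 = 0.1450 m
sum ≈ 0.0975+0.1760+0.4150+0.1450 ≈ 0.8335 m = S ✓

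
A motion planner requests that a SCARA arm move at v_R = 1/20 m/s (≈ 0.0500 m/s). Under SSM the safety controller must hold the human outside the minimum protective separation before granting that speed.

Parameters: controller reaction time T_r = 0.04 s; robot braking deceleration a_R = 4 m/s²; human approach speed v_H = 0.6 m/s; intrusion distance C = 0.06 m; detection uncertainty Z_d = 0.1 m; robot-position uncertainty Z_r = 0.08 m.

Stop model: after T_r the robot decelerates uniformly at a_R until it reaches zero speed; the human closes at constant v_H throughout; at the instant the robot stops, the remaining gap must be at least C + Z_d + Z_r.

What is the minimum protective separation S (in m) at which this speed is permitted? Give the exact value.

S_min = 4381/16000 m = 0.2738 m

stop time T_s = (1/20)/4 = 0.0125 s
robot in T_r: 0.0500·0.0400 = 0.0020 m
braking distance = 0.0500²/(2·4.0000) = 0.0003 m
human closes 0.6000·0.0525 = 0.0315 m
C+Z_d+Z_r = 0.0600+0.1000+0.0800 = 0.2400 m
S_min ≈ 0.0020+0.0003+0.0315+0.2400  ⇒  S_min = 4381/16000 m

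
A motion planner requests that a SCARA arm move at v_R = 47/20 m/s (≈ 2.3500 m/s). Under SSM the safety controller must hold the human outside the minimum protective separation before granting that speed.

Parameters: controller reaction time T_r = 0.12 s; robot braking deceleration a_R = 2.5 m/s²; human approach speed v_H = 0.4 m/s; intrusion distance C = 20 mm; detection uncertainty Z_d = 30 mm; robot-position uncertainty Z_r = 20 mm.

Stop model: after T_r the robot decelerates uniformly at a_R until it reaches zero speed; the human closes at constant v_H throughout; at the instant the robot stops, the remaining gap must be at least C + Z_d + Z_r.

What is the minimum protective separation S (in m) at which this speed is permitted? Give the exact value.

S_min = 3761/2000 m = 1.8805 m

braking lasts T_s = (47/20)/(5/2) = 0.9400 s
reaction-phase robot travel = 2.3500·0.1200 = 0.2820 m
robot covers 2.3500·0.9400 − ½·2.5000·0.9400² = 1.1045 m while stopping
human over T_r+T_s: 0.4000·(0.1200+0.9400) = 0.4240 m
margins: 0.0200+0.0300+0.0200 = 0.0700 m
S_min ≈ 0.2820+1.1045+0.4240+0.0700  ⇒  S_min = 3761/2000 m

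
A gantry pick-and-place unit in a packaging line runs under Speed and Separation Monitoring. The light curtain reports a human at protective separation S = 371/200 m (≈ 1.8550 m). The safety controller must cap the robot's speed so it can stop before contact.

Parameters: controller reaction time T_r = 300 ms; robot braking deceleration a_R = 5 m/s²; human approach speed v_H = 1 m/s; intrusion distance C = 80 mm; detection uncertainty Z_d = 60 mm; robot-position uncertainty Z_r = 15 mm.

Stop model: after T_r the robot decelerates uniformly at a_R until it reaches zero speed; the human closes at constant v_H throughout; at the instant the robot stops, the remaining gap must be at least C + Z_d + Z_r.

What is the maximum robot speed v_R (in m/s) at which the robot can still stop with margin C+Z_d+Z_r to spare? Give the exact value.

at the boundary: (1/10)·v² + (1/2)·v + (-7/5) = 0
  disc = (1/2)² − 4·(1/10)·(-7/5) = 81/100 ; √disc = 9/10
  v_R = (−(1/2) + 9/10) / (2·(1/10)) = 2 m/s
check:
stop time T_s = 2/5 = 0.4000 s
robot covers v_R·T_r = 2.0000·0.3000 = 0.6000 m before braking
braking distance = 2.0000²/(2·5.0000) = 0.4000 m
human closes 1.0000·0.7000 = 0.7000 m
C+Z_d+Z_r = 0.0800+0.0600+0.0150 = 0.1550 m
sum ≈ 0.6000+0.4000+0.7000+0.1550 ≈ 1.8550 m = S ✓

v_R_max = 2 m/s = 2.0000 m/s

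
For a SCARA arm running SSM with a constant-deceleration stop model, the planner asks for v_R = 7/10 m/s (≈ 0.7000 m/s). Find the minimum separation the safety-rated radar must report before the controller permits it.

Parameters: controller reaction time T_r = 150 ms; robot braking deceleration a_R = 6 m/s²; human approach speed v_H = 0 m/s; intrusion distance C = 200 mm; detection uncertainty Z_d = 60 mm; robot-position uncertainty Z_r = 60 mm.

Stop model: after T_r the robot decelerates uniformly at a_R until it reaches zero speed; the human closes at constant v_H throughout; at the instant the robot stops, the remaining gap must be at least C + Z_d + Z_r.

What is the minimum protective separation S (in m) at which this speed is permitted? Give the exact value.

S_min = 559/1200 m = 0.4658 m

stop time T_s = (7/10)/6 = 0.1167 s
reaction-phase robot travel = 0.7000·0.1500 = 0.1050 m
robot under decel: 0.7000²/(2·6.0000) = 0.0408 m
human closes 0.0000·0.2667 = 0.0000 m
margins: 0.2000+0.0600+0.0600 = 0.3200 m
S_min ≈ 0.1050+0.0408+0.0000+0.3200  ⇒  S_min = 559/1200 m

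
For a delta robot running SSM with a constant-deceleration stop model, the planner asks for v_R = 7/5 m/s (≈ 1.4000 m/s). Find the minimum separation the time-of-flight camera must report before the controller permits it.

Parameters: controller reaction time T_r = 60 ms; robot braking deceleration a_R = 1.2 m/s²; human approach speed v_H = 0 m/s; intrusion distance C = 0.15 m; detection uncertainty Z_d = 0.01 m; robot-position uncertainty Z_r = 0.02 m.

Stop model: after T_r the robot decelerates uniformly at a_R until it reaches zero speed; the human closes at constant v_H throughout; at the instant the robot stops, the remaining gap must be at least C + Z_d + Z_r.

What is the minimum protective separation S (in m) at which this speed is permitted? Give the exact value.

T_s = v_R/a_R = (7/5)/(6/5) = 1.1667 s
robot covers v_R·T_r = 1.4000·0.0600 = 0.0840 m before braking
braking distance = 1.4000²/(2·1.2000) = 0.8167 m
person approaches 0.0000·(0.0600+1.1667) = 0.0000 m
margins: 0.1500+0.0100+0.0200 = 0.1800 m
S_min ≈ 0.0840+0.8167+0.0000+0.1800  ⇒  S_min = 1621/1500 m

S_min = 1621/1500 m = 1.0807 m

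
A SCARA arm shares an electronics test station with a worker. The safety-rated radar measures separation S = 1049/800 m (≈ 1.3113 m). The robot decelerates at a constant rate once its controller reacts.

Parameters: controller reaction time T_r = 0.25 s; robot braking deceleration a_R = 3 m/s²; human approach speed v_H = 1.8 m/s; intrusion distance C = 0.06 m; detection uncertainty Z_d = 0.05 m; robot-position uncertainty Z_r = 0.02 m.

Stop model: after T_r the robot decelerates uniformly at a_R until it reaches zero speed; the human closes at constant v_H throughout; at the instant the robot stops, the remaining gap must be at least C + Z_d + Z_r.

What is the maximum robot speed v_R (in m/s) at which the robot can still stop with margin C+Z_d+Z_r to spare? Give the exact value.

quadratic (1/6)·v² + (17/20)·v + (-117/160) = 0
  disc = (17/20)² − 4·(1/6)·(-117/160) = 121/100 ; √disc = 11/10
  v_R = (−(17/20) + 11/10) / (2·(1/6)) = 3/4 m/s
check:
stop time T_s = (3/4)/3 = 0.2500 s
reaction-phase robot travel = 0.7500·0.2500 = 0.1875 m
robot covers 0.7500·0.2500 − ½·3.0000·0.2500² = 0.0938 m while stopping
human over T_r+T_s: 1.8000·(0.2500+0.2500) = 0.9000 m
margins: 0.0600+0.0500+0.0200 = 0.1300 m
sum ≈ 0.1875+0.0938+0.9000+0.1300 ≈ 1.3113 m = S ✓

v_R_max = 3/4 m/s = 0.7500 m/s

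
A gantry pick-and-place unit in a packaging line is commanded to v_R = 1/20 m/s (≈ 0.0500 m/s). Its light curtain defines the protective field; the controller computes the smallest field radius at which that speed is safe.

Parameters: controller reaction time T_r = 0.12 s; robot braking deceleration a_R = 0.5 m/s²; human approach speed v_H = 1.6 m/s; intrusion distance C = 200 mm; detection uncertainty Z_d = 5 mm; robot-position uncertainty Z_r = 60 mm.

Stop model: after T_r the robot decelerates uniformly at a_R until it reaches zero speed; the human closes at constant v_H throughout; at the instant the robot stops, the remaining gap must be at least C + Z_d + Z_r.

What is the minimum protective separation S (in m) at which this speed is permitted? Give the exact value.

stop time T_s = (1/20)/(1/2) = 0.1000 s
reaction-phase robot travel = 0.0500·0.1200 = 0.0060 m
robot covers 0.0500·0.1000 − ½·0.5000·0.1000² = 0.0025 m while stopping
human closes 1.6000·0.2200 = 0.3520 m
residual clearance needed = 0.2000+0.0050+0.0600 = 0.2650 m
S_min ≈ 0.0060+0.0025+0.3520+0.2650  ⇒  S_min = 1251/2000 m

S_min = 1251/2000 m = 0.6255 m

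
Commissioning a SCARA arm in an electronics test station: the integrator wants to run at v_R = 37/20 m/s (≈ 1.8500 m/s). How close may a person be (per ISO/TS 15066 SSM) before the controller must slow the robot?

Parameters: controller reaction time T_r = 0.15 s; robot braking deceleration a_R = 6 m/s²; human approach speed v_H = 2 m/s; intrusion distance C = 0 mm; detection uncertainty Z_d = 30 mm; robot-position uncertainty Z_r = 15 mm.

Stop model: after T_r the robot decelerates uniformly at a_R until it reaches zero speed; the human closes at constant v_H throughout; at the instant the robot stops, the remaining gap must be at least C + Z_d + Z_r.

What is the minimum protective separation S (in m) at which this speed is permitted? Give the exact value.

S_min = 2439/1600 m = 1.5244 m

T_s = v_R/a_R = (37/20)/6 = 0.3083 s
robot covers v_R·T_r = 1.8500·0.1500 = 0.2775 m before braking
braking distance = 1.8500²/(2·6.0000) = 0.2852 m
human closes 2.0000·0.4583 = 0.9167 m
margins: 0.0000+0.0300+0.0150 = 0.0450 m
S_min ≈ 0.2775+0.2852+0.9167+0.0450  ⇒  S_min = 2439/1600 m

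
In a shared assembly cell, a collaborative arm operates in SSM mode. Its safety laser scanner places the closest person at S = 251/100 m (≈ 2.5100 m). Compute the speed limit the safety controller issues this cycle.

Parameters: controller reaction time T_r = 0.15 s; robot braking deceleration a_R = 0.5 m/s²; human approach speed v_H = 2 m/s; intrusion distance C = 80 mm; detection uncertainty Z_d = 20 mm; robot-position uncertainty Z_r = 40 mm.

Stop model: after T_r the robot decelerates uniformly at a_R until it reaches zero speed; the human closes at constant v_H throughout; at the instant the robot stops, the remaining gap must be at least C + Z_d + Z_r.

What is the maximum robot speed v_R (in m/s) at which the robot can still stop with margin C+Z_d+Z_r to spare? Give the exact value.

v_R_max = 9/20 m/s = 0.4500 m/s

at the boundary: (1)·v² + (83/20)·v + (-207/100) = 0
  disc = (83/20)² − 4·(1)·(-207/100) = 10201/400 ; √disc = 101/20
  v_R = (−(83/20) + 101/20) / (2·(1)) = 9/20 m/s
check:
braking lasts T_s = (9/20)/(1/2) = 0.9000 s
robot in T_r: 0.4500·0.1500 = 0.0675 m
robot covers 0.4500·0.9000 − ½·0.5000·0.9000² = 0.2025 m while stopping
human closes 2.0000·1.0500 = 2.1000 m
residual clearance needed = 0.0800+0.0200+0.0400 = 0.1400 m
sum ≈ 0.0675+0.2025+2.1000+0.1400 ≈ 2.5100 m = S ✓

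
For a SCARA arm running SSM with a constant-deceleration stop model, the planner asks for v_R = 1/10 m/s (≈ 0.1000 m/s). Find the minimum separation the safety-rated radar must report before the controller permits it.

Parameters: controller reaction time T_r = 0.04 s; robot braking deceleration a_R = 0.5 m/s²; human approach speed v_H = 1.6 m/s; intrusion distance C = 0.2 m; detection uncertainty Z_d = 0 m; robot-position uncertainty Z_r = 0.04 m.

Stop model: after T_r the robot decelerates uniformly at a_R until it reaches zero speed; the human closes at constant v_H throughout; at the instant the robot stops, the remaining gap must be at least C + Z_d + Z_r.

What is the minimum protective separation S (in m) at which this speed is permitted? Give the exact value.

S_min = 319/500 m = 0.6380 m

braking lasts T_s = (1/10)/(1/2) = 0.2000 s
robot in T_r: 0.1000·0.0400 = 0.0040 m
robot covers 0.1000·0.2000 − ½·0.5000·0.2000² = 0.0100 m while stopping
human closes 1.6000·0.2400 = 0.3840 m
C+Z_d+Z_r = 0.2000+0.0000+0.0400 = 0.2400 m
S_min ≈ 0.0040+0.0100+0.3840+0.2400  ⇒  S_min = 319/500 m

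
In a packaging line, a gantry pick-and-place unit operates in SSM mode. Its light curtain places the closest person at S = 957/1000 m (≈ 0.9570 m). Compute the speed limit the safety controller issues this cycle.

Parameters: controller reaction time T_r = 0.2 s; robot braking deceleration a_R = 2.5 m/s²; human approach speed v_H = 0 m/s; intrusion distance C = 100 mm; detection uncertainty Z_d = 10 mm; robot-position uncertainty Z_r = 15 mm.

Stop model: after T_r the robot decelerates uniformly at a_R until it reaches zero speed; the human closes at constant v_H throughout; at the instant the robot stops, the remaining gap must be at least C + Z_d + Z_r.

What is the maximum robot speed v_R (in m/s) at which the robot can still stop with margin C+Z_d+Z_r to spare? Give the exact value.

v_R_max = 8/5 m/s = 1.6000 m/s

quadratic (1/5)·v² + (1/5)·v + (-104/125) = 0
  disc = (1/5)² − 4·(1/5)·(-104/125) = 441/625 ; √disc = 21/25
  v_R = (−(1/5) + 21/25) / (2·(1/5)) = 8/5 m/s
check:
stop time T_s = (8/5)/(5/2) = 0.6400 s
robot in T_r: 1.6000·0.2000 = 0.3200 m
robot under decel: 1.6000²/(2·2.5000) = 0.5120 m
human over T_r+T_s: 0.0000·(0.2000+0.6400) = 0.0000 m
margins: 0.1000+0.0100+0.0150 = 0.1250 m
sum ≈ 0.3200+0.5120+0.0000+0.1250 ≈ 0.9570 m = S ✓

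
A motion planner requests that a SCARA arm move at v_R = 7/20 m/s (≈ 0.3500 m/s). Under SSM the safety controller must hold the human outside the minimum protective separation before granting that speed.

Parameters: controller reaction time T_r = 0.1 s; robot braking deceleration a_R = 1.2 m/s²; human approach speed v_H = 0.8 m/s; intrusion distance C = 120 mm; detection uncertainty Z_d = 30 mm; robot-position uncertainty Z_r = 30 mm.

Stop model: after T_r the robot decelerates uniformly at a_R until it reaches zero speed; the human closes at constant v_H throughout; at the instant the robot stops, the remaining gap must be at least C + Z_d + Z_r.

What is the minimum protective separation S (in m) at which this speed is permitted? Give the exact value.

S_min = 927/1600 m = 0.5794 m

braking lasts T_s = (7/20)/(6/5) = 0.2917 s
robot in T_r: 0.3500·0.1000 = 0.0350 m
robot covers 0.3500·0.2917 − ½·1.2000·0.2917² = 0.0510 m while stopping
human closes 0.8000·0.3917 = 0.3133 m
residual clearance needed = 0.1200+0.0300+0.0300 = 0.1800 m
S_min ≈ 0.0350+0.0510+0.3133+0.1800  ⇒  S_min = 927/1600 m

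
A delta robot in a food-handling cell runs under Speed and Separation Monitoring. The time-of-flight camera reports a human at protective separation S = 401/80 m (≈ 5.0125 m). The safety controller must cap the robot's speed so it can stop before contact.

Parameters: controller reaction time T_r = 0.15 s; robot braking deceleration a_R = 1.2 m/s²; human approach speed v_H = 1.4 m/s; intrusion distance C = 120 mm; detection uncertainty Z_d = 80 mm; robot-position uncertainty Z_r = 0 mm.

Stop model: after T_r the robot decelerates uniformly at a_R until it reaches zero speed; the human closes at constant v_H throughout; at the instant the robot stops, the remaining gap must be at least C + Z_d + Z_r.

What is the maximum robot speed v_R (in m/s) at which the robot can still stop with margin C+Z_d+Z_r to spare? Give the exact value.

collect terms ⇒ (5/12)·v_R² + (79/60)·v_R + (-1841/400) = 0
  disc = (79/60)² − 4·(5/12)·(-1841/400) = 2116/225 ; √disc = 46/15
  v_R = (−(79/60) + 46/15) / (2·(5/12)) = 21/10 m/s
check:
braking lasts T_s = (21/10)/(6/5) = 1.7500 s
robot in T_r: 2.1000·0.1500 = 0.3150 m
braking distance = 2.1000²/(2·1.2000) = 1.8375 m
human closes 1.4000·1.9000 = 2.6600 m
C+Z_d+Z_r = 0.1200+0.0800+0.0000 = 0.2000 m
sum ≈ 0.3150+1.8375+2.6600+0.2000 ≈ 5.0125 m = S ✓

v_R_max = 21/10 m/s = 2.1000 m/s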